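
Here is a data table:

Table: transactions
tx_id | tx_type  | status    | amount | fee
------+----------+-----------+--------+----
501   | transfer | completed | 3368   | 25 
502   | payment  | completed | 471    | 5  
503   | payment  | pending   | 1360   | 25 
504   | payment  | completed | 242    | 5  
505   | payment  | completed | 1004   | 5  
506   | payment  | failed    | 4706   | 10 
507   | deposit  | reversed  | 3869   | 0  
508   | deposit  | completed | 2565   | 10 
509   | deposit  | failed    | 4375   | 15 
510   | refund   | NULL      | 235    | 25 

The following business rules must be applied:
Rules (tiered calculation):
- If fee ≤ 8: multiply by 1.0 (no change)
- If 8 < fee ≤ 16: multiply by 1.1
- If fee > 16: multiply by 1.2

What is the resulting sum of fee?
143.5

Step 1: Tier 1 (fee ≤ 8): 4 records, sum = 15 × 1.0 = 15.0
Step 2: Tier 2 (8 < fee ≤ 16): 3 records, sum = 35 × 1.1 = 38.5
Step 3: Tier 3 (fee > 16): 3 records, sum = 75 × 1.2 = 90.0
Step 4: Final sum = 15.0 + 38.5 + 90.0 = 143.5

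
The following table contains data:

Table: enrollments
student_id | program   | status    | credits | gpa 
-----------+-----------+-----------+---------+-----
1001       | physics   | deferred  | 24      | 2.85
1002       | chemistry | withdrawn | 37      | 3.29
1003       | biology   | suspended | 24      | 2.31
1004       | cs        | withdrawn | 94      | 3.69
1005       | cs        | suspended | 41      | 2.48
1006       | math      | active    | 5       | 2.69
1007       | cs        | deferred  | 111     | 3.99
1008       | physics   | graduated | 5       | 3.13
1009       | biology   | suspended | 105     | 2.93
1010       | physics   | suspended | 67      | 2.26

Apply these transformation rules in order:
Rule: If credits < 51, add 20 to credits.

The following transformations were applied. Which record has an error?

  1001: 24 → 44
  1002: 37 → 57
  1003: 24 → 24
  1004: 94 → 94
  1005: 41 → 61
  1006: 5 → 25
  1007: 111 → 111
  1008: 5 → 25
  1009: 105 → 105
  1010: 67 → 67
Record 1003 has an error. The correct transformed value should be 44, not 24.

Step 1: Check each record against the rule
Step 2: Record 1003 has credits = 24
Step 3: Since 24 < 51, the bonus should have been applied
Step 4: Correct value = 44, but claimed value = 24
Conclusion: Record 1003 has the error.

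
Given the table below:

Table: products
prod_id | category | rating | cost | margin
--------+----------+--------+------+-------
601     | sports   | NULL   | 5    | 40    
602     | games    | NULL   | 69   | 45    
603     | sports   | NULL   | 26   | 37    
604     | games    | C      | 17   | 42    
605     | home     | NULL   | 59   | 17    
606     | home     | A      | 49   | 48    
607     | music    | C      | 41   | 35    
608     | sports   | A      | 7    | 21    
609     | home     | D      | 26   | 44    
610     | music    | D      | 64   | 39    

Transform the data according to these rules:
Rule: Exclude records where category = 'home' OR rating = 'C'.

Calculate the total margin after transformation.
182

Step 1: Find records where category = 'home' OR rating = 'C'
Step 2: 5 records match, summing to 186
Step 3: Original sum: 368
Step 4: Remaining sum = 368 - 186 = 182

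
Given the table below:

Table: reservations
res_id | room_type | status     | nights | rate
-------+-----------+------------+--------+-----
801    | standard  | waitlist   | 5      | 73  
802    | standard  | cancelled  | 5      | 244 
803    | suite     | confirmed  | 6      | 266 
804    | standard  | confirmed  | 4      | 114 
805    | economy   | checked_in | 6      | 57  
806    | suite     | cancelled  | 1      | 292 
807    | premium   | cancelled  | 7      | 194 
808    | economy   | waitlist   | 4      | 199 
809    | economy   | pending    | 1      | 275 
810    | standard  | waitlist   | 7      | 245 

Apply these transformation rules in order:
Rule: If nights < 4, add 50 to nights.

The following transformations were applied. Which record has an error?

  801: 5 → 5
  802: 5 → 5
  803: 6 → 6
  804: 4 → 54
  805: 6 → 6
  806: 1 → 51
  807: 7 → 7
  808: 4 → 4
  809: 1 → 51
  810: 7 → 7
Record 804 has an error. The correct transformed value should be 4, not 54.

Step 1: Check each record against the rule
Step 2: Record 804 has nights = 4
Step 3: Since 4 >= 4, the bonus should not have been applied
Step 4: Correct value = 4, but claimed value = 54
Conclusion: Record 804 has the error.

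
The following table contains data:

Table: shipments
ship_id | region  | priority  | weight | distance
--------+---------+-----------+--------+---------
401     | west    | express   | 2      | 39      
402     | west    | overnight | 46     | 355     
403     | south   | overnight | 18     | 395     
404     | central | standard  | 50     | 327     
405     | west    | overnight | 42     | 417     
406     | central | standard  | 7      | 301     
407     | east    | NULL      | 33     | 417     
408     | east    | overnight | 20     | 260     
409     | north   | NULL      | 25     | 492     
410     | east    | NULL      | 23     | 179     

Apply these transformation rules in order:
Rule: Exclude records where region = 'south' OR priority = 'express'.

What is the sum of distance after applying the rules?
2748

Step 1: Find records where region = 'south' OR priority = 'express'
Step 2: 2 records match, summing to 434
Step 3: Original sum: 3182
Step 4: Remaining sum = 3182 - 434 = 2748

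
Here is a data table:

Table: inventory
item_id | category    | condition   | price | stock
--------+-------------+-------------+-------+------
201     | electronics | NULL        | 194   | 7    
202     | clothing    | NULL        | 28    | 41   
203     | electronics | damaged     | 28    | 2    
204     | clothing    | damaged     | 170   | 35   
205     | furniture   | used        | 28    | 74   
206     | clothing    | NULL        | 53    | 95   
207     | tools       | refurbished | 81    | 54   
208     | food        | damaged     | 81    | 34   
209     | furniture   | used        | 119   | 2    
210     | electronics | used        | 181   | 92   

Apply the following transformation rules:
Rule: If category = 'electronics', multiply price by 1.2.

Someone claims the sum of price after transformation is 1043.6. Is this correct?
Yes, the result is correct.

Step 1: Calculate the correct sum after transformation
Step 2: Apply multiplier 1.2 to records where category = 'electronics'
Step 3: Correct result = 1043.6
Step 4: Claimed result = 1043.6
Step 5: 1043.6 = 1043.6 ✓
Conclusion: The claimed result is correct.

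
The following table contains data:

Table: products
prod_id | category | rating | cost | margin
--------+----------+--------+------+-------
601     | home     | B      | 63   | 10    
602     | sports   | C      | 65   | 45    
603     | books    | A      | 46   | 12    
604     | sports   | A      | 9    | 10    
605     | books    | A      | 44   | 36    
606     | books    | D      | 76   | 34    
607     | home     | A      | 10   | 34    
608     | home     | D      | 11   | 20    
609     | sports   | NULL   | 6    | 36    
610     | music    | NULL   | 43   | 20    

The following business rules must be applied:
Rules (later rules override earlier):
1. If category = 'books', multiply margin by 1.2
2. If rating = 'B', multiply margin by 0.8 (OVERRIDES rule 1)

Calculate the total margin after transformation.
271.4

Step 1: Rule 2 takes priority for records with rating = 'B'
  - 1 records: 10 × 0.8 = 8.0
Step 2: Rule 1 applies to remaining records with category = 'books'
  - 3 records: 82 × 1.2 = 98.4
Step 3: Other records unchanged: 165
Step 4: Final sum = 8.0 + 98.4 + 165 = 271.4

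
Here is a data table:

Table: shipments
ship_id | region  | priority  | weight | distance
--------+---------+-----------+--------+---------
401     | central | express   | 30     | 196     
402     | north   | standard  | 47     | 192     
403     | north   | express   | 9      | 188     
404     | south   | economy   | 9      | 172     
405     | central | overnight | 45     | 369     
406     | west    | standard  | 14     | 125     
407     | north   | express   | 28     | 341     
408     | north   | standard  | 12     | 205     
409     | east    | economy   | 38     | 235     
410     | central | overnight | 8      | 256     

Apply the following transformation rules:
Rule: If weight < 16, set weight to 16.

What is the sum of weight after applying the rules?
268

Step 1: 5 records have weight < 16
Step 2: These records originally summed to 52
Step 3: After setting to minimum: 5 × 16 = 80
Step 4: Unaffected records sum: 188
Step 5: Final sum = 80 + 188 = 268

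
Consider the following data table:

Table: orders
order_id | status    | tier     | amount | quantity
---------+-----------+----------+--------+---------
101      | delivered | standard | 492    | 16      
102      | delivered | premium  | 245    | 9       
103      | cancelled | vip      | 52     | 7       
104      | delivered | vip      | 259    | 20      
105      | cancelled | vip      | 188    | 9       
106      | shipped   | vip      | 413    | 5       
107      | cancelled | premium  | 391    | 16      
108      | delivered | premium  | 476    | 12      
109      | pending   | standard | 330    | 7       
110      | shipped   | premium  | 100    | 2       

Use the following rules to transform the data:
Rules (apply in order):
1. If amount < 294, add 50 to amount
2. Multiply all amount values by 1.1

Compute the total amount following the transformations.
3515.6

Step 1: Apply Rule 1 - Add 50 to records with amount < 294
  - 5 records affected: 844 + (5 × 50) = 1094
  - Unaffected records: 2102
  - Sum after Rule 1: 3196
Step 2: Apply Rule 2 - Multiply all by 1.1
  - 3196 × 1.1 = 3515.6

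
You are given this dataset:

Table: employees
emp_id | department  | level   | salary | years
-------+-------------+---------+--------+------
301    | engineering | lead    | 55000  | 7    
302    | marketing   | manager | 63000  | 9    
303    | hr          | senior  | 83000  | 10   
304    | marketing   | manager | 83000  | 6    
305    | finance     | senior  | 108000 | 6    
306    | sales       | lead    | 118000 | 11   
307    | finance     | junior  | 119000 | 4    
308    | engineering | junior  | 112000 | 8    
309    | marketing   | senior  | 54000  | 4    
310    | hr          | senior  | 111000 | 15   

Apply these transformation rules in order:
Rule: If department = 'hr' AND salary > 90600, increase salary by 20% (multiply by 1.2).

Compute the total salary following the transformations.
928200.0

Step 1: Find records where department = 'hr' AND salary > 90600
Step 2: 1 records match, summing to 111000
Step 3: After multiplier: 111000 × 1.2 = 133200.0
Step 4: Unaffected records sum: 795000
Step 5: Final sum = 133200.0 + 795000 = 928200.0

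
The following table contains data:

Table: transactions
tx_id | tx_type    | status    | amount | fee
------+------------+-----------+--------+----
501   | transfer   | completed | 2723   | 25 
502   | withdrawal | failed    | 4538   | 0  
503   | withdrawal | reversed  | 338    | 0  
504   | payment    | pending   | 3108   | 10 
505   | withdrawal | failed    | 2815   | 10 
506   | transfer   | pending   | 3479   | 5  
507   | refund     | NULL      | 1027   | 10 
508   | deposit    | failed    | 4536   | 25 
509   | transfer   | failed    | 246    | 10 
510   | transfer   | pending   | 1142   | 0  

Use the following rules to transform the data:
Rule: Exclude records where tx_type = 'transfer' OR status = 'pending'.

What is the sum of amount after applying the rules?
13254

Step 1: Find records where tx_type = 'transfer' OR status = 'pending'
Step 2: 5 records match, summing to 10698
Step 3: Original sum: 23952
Step 4: Remaining sum = 23952 - 10698 = 13254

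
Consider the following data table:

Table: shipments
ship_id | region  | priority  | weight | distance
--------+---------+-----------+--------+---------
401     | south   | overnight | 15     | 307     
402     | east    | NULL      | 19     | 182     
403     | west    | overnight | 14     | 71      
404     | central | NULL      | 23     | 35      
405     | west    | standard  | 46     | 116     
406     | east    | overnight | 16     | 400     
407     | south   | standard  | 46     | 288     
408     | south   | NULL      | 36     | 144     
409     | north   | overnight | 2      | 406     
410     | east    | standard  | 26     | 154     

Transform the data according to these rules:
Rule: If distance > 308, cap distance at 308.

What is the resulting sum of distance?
1913

Step 1: 2 records have distance > 308
Step 2: These records originally summed to 806
Step 3: After capping: 2 × 308 = 616
Step 4: Unaffected records sum: 1297
Step 5: Final sum = 616 + 1297 = 1913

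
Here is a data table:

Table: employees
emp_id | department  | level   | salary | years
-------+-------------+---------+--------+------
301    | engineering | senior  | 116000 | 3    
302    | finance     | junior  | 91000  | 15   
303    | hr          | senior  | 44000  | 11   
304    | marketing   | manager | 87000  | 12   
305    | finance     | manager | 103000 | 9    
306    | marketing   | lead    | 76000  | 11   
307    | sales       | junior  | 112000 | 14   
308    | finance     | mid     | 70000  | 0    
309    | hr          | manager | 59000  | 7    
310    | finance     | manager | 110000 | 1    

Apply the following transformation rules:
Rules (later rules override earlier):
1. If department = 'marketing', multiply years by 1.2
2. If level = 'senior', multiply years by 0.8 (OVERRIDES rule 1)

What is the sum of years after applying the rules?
84.8

Step 1: Rule 2 takes priority for records with level = 'senior'
  - 2 records: 14 × 0.8 = 11.2
Step 2: Rule 1 applies to remaining records with department = 'marketing'
  - 2 records: 23 × 1.2 = 27.6
Step 3: Other records unchanged: 46
Step 4: Final sum = 11.2 + 27.6 + 46 = 84.8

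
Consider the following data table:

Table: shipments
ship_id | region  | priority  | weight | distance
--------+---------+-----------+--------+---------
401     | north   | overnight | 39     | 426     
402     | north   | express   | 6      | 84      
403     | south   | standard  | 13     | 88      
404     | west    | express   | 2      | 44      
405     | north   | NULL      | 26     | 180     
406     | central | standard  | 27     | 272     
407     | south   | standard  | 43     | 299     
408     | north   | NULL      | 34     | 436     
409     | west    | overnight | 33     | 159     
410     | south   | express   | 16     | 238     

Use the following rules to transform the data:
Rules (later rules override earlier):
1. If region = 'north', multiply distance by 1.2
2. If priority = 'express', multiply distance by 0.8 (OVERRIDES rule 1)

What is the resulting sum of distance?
2361.2

Step 1: Rule 2 takes priority for records with priority = 'express'
  - 3 records: 366 × 0.8 = 292.8
Step 2: Rule 1 applies to remaining records with region = 'north'
  - 3 records: 1042 × 1.2 = 1250.4
Step 3: Other records unchanged: 818
Step 4: Final sum = 292.8 + 1250.4 + 818 = 2361.2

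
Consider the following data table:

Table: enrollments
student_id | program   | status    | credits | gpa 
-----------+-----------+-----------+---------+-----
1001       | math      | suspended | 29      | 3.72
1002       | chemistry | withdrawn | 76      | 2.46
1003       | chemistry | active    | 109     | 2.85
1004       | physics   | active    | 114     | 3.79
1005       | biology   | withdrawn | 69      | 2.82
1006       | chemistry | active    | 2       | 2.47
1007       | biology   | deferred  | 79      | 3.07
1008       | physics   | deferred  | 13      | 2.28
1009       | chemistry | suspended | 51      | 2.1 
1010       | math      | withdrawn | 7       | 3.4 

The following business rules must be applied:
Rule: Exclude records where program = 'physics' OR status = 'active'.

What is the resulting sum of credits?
311

Step 1: Find records where program = 'physics' OR status = 'active'
Step 2: 4 records match, summing to 238
Step 3: Original sum: 549
Step 4: Remaining sum = 549 - 238 = 311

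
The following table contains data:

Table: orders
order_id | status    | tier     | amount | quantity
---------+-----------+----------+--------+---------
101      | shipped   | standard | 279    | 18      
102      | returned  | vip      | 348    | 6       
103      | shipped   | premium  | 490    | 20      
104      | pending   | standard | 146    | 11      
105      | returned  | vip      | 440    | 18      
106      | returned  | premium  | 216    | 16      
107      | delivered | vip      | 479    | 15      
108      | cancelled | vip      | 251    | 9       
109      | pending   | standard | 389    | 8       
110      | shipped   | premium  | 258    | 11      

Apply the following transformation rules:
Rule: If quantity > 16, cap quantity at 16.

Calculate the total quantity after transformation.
124

Step 1: 3 records have quantity > 16
Step 2: These records originally summed to 56
Step 3: After capping: 3 × 16 = 48
Step 4: Unaffected records sum: 76
Step 5: Final sum = 48 + 76 = 124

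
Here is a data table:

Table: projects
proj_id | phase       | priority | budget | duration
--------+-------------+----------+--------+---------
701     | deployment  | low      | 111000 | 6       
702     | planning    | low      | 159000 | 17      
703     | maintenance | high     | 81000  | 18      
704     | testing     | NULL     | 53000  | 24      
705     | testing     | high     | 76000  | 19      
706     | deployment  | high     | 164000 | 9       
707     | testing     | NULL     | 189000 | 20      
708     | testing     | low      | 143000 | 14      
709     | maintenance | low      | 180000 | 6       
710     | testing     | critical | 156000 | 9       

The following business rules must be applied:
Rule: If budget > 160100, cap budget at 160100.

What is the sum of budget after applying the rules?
1259300

Step 1: 3 records have budget > 160100
Step 2: These records originally summed to 533000
Step 3: After capping: 3 × 160100 = 480300
Step 4: Unaffected records sum: 779000
Step 5: Final sum = 480300 + 779000 = 1259300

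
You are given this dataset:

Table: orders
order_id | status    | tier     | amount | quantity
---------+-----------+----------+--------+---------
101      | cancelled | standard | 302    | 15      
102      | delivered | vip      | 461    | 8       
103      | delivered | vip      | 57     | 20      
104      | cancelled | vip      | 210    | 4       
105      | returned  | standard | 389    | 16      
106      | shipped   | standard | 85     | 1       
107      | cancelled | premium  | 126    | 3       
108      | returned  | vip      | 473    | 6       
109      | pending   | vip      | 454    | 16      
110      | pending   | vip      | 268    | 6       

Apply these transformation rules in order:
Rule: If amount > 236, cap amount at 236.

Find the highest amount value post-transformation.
236

Step 1: Original maximum amount = 473
Step 2: Apply cap at 236
Step 3: 6 records had amount > 236 and were capped
Step 4: Maximum after transformation = 236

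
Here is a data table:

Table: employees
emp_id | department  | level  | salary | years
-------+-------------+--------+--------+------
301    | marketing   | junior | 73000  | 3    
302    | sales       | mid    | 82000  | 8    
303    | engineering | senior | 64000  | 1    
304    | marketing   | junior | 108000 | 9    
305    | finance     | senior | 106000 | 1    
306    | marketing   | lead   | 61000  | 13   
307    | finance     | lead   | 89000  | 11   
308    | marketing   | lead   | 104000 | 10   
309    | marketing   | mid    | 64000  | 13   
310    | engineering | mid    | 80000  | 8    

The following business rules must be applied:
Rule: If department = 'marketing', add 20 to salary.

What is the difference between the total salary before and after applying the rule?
100

Step 1: Original sum of salary = 831000
Step 2: 5 records have department = 'marketing'
Step 3: Each affected record changes by 20
Step 4: Total change = 5 × 20 = 100
Step 5: New sum = 831000 + 100 = 831100
Step 6: Difference = |831100 - 831000| = 100
        (Sum increased by 100)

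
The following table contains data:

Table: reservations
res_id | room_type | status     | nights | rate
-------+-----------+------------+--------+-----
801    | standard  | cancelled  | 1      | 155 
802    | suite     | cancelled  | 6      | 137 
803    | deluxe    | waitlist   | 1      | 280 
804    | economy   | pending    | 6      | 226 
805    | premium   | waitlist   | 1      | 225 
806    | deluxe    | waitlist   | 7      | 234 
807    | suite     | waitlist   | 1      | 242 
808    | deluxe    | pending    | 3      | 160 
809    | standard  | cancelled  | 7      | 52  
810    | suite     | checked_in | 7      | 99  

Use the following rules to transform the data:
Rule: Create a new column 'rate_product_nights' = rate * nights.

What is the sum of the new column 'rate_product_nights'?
6255

Step 1: For each record, compute rate * nights
Example calculations:
  155 * 1 = 155
  137 * 6 = 822
  280 * 1 = 280
  ...
Step 2: Sum all derived values
Step 3: Total = 6255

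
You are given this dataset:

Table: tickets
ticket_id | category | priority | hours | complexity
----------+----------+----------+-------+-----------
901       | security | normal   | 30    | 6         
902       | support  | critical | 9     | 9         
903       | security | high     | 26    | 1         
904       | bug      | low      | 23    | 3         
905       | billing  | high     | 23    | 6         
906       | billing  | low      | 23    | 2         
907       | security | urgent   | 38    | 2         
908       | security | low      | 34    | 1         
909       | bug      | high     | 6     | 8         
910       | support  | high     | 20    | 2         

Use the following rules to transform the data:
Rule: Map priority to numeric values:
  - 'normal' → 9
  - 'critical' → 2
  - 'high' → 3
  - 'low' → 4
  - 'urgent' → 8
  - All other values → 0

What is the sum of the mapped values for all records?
43

Step 1: Apply mapping to each record
Step 2: Count by status:
  'normal': 1 records × 9 = 9
  'critical': 1 records × 2 = 2
  'high': 4 records × 3 = 12
  'low': 3 records × 4 = 12
  'urgent': 1 records × 8 = 8
Step 3: Sum all mapped values = 43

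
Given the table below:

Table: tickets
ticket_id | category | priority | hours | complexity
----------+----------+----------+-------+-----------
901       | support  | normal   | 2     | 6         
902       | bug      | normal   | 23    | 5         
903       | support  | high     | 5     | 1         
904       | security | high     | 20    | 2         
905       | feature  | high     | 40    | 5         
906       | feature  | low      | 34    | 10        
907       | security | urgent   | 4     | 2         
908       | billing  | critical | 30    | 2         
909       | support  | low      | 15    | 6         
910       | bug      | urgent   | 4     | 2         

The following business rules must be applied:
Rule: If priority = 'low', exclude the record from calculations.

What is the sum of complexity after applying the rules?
25

Step 1: Identify records where priority = 'low'
Step 2: The excluded records sum to 16
Step 3: Original total complexity = 41
Step 4: Remaining total = 41 - 16 = 25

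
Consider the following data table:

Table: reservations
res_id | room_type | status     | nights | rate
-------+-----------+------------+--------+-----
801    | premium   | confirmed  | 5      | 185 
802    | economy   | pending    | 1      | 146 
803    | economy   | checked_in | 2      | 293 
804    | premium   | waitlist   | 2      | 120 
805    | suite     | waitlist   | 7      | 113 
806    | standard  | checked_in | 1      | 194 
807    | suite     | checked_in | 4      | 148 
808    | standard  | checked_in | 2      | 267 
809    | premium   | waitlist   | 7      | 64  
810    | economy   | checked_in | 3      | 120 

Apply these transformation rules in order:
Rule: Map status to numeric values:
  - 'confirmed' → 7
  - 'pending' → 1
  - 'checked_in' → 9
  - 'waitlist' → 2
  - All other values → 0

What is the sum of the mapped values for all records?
59

Step 1: Apply mapping to each record
Step 2: Count by status:
  'confirmed': 1 records × 7 = 7
  'pending': 1 records × 1 = 1
  'checked_in': 5 records × 9 = 45
  'waitlist': 3 records × 2 = 6
Step 3: Sum all mapped values = 59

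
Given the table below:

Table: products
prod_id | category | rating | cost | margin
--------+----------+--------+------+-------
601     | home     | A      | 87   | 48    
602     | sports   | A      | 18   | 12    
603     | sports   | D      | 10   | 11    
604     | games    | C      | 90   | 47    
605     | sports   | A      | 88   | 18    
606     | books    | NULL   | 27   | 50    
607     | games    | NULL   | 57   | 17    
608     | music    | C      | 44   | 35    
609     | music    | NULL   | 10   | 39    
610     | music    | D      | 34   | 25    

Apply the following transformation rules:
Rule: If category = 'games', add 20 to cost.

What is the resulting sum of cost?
505

Step 1: Count records where category = 'games': 2
Step 2: Total bonus added: 2 × 20 = 40
Step 3: Original sum of cost: 465
Step 4: Final sum = 465 + 40 = 505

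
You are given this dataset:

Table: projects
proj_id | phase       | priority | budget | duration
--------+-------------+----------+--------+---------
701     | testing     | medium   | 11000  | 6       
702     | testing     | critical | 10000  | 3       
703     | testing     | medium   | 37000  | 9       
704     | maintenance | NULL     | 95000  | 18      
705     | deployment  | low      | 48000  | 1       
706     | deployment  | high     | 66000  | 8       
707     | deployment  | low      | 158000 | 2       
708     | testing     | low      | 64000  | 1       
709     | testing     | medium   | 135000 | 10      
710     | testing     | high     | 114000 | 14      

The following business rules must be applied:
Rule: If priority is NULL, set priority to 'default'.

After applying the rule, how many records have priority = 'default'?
1

Step 1: Count records where priority IS NULL
Step 2: Found 1 records with NULL priority
Step 3: These records will have priority set to 'default'
Step 4: Records already having priority = 'default': 0
Step 5: Answer: 1 + 0 = 1 records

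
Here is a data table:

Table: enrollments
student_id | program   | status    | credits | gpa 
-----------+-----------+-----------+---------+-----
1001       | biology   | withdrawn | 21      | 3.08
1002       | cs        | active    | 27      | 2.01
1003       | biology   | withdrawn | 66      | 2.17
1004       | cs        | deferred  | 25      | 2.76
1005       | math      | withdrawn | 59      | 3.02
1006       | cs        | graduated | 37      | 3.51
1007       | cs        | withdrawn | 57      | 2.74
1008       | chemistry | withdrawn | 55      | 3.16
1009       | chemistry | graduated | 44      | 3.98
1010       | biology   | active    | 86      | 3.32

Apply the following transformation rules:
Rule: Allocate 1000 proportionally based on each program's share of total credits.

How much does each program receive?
biology: 362.68, chemistry: 207.55, cs: 306.08, math: 123.69

Step 1: Calculate total credits = 477
Step 2: Calculate each program's proportion:
  biology: 173/477 = 36.27% → 362.68
  chemistry: 99/477 = 20.75% → 207.55
  cs: 146/477 = 30.61% → 306.08
  math: 59/477 = 12.37% → 123.69
Step 3: Verify: sum of allocations ≈ 1000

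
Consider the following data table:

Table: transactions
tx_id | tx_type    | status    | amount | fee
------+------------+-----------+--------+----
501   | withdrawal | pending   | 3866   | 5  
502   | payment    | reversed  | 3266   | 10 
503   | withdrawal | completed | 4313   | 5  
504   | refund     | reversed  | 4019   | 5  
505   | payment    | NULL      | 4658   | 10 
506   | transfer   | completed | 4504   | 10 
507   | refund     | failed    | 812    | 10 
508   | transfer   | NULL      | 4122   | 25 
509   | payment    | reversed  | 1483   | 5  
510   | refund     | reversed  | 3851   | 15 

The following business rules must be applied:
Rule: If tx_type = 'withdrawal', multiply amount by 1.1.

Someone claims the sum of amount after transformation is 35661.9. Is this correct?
No, the correct result is 35711.9.

Step 1: Calculate the correct sum after transformation
Step 2: Apply multiplier 1.1 to records where tx_type = 'withdrawal'
Step 3: Correct result = 35711.9
Step 4: Claimed result = 35661.9
Step 5: 35711.9 ≠ 35661.9
Conclusion: The claimed result is incorrect. The correct answer is 35711.9.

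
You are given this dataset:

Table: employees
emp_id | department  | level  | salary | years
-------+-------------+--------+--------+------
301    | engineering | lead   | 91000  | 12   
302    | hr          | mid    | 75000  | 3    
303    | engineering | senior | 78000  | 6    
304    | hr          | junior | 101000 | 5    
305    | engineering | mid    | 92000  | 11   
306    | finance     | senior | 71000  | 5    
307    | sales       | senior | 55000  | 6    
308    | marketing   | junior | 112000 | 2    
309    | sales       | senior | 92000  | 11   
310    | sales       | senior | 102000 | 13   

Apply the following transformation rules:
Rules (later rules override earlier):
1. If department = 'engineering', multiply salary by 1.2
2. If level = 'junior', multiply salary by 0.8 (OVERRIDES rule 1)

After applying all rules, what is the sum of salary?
878600.0

Step 1: Rule 2 takes priority for records with level = 'junior'
  - 2 records: 213000 × 0.8 = 170400.0
Step 2: Rule 1 applies to remaining records with department = 'engineering'
  - 3 records: 261000 × 1.2 = 313200.0
Step 3: Other records unchanged: 395000
Step 4: Final sum = 170400.0 + 313200.0 + 395000 = 878600.0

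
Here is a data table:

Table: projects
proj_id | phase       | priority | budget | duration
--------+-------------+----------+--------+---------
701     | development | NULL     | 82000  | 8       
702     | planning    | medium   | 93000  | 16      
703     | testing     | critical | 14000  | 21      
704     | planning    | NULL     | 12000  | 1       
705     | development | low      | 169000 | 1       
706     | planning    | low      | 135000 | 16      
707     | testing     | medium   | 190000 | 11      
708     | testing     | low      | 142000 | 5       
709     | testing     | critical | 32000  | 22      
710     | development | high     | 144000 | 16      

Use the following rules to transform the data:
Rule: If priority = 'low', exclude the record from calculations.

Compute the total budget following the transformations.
567000

Step 1: Identify records where priority = 'low'
Step 2: The excluded records sum to 446000
Step 3: Original total budget = 1013000
Step 4: Remaining total = 1013000 - 446000 = 567000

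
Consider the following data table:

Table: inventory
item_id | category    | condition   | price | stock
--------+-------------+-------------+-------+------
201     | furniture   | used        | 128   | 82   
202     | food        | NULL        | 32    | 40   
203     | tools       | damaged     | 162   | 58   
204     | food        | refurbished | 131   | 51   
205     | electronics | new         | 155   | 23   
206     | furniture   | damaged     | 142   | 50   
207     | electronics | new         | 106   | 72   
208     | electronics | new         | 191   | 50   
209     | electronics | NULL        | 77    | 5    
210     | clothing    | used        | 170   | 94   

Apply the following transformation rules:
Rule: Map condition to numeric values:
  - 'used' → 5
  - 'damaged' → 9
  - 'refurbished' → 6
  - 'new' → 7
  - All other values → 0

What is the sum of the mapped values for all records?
55

Step 1: Apply mapping to each record
Step 2: Count by status:
  'used': 2 records × 5 = 10
  'damaged': 2 records × 9 = 18
  'refurbished': 1 records × 6 = 6
  'new': 3 records × 7 = 21
Step 3: Sum all mapped values = 55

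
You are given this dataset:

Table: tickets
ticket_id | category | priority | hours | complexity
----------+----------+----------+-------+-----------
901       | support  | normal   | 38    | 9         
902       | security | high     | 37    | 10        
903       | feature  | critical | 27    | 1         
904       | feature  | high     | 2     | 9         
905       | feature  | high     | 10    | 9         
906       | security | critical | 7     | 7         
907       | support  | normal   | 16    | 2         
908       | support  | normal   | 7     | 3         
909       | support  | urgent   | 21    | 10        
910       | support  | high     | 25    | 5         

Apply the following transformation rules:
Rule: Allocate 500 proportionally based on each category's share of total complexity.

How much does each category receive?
feature: 146.15, security: 130.77, support: 223.08

Step 1: Calculate total complexity = 65
Step 2: Calculate each category's proportion:
  feature: 19/65 = 29.23% → 146.15
  security: 17/65 = 26.15% → 130.77
  support: 29/65 = 44.62% → 223.08
Step 3: Verify: sum of allocations ≈ 500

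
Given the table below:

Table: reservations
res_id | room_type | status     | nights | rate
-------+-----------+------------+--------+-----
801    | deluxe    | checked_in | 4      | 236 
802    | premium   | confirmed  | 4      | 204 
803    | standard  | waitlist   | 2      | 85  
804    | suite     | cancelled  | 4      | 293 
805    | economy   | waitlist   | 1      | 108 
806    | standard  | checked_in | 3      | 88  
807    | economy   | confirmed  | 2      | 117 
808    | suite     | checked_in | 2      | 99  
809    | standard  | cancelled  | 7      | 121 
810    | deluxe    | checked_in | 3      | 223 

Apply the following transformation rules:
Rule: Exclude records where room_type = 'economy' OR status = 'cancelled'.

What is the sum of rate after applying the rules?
935

Step 1: Find records where room_type = 'economy' OR status = 'cancelled'
Step 2: 4 records match, summing to 639
Step 3: Original sum: 1574
Step 4: Remaining sum = 1574 - 639 = 935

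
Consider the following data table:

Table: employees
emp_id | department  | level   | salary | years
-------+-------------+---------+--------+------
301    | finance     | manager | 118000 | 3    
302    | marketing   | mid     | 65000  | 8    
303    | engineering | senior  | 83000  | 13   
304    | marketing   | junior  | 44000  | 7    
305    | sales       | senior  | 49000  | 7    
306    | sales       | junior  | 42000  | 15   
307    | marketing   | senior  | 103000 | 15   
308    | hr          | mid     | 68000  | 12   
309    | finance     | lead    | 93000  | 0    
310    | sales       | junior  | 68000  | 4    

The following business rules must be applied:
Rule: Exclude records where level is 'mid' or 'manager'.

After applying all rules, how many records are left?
7

Step 1: Count records to exclude
  - 2 (mid) + 1 (manager) = 3 records
Step 2: Total records: 10
Step 3: Remaining = 10 - 3 = 7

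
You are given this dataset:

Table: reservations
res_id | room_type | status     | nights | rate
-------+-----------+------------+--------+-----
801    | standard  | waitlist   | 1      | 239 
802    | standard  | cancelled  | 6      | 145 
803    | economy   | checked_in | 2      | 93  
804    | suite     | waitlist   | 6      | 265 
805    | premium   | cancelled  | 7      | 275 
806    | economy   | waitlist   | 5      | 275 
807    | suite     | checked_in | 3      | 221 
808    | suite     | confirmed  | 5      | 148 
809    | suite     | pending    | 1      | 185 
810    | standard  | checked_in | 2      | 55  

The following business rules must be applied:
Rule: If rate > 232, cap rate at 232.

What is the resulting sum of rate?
1775

Step 1: 4 records have rate > 232
Step 2: These records originally summed to 1054
Step 3: After capping: 4 × 232 = 928
Step 4: Unaffected records sum: 847
Step 5: Final sum = 928 + 847 = 1775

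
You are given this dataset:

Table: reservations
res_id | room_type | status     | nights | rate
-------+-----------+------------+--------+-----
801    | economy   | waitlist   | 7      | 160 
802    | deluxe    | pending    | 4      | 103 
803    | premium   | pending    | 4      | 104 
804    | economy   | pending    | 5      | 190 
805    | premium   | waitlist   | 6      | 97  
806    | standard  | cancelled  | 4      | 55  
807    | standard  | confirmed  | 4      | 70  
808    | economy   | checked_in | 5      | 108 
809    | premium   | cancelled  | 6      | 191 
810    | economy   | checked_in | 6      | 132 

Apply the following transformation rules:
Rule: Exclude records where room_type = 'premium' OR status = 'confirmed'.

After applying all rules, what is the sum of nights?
31

Step 1: Find records where room_type = 'premium' OR status = 'confirmed'
Step 2: 4 records match, summing to 20
Step 3: Original sum: 51
Step 4: Remaining sum = 51 - 20 = 31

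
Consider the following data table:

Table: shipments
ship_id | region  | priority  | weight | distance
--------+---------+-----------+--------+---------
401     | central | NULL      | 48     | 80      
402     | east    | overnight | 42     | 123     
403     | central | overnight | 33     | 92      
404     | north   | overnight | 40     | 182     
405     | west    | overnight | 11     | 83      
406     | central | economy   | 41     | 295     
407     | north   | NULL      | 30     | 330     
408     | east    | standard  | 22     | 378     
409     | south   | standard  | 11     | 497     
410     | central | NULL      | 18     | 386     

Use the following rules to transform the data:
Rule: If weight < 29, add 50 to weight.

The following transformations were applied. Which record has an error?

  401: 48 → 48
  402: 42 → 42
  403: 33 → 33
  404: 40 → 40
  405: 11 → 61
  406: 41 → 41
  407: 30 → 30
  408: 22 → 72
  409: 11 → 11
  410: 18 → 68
Record 409 has an error. The correct transformed value should be 61, not 11.

Step 1: Check each record against the rule
Step 2: Record 409 has weight = 11
Step 3: Since 11 < 29, the bonus should have been applied
Step 4: Correct value = 61, but claimed value = 11
Conclusion: Record 409 has the error.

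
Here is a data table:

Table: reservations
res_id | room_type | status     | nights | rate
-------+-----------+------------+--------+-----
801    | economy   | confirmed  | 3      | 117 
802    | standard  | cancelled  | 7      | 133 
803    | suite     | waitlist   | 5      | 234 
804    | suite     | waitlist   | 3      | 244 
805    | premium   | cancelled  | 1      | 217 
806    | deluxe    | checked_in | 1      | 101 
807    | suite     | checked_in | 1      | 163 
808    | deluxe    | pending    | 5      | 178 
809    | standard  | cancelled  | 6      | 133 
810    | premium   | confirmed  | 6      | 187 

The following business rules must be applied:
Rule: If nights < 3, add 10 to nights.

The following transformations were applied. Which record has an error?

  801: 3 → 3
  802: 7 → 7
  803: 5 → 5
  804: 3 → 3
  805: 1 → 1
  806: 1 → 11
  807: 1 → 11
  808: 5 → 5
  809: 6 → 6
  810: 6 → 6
Record 805 has an error. The correct transformed value should be 11, not 1.

Step 1: Check each record against the rule
Step 2: Record 805 has nights = 1
Step 3: Since 1 < 3, the bonus should have been applied
Step 4: Correct value = 11, but claimed value = 1
Conclusion: Record 805 has the error.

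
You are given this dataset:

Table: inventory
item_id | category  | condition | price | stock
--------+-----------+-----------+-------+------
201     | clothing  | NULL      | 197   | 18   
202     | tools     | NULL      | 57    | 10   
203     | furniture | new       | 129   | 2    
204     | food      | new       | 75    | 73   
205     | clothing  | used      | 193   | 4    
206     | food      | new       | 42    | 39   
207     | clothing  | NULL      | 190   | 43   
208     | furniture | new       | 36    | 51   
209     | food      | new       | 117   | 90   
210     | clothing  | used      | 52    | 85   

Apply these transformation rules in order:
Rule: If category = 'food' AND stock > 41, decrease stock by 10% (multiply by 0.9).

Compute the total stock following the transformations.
398.7

Step 1: Find records where category = 'food' AND stock > 41
Step 2: 2 records match, summing to 163
Step 3: After multiplier: 163 × 0.9 = 146.7
Step 4: Unaffected records sum: 252
Step 5: Final sum = 146.7 + 252 = 398.7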